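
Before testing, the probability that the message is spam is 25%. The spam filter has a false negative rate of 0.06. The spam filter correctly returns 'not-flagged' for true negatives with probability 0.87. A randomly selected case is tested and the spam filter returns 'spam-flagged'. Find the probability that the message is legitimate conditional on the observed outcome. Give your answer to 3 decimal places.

P(¬H | E) ≈ 0.293

Write H for 'the message is spam'. Prior odds H:¬H = 0.25/0.75 = 0.33333. For the 'spam-flagged' outcome, the likelihood ratio is 0.94/0.13 = 7.2308.
Posterior odds = 0.33333 × 7.2308 = 2.4103, so P(H|E) = 2.4103/(1+2.4103) = 0.707. Then P(¬H|E) = 1 − 0.707 = 0.293.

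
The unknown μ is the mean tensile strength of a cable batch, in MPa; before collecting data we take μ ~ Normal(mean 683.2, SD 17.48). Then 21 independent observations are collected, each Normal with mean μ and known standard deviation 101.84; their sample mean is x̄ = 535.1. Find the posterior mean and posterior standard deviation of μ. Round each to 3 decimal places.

Posterior mean ≈ 626.594; posterior SD ≈ 13.739

Prior precision 1/τ₀² = 1/17.48² = 0.00327278; data precision n/σ² = 21/101.84² = 0.00202480.
Posterior precision = 0.00327278 + 0.00202480 = 0.00529758, giving posterior SD = 1/√0.00529758 = 13.739.
Posterior mean = (0.00327278·683.2 + 0.00202480·535.1) / 0.00529758 = 626.594.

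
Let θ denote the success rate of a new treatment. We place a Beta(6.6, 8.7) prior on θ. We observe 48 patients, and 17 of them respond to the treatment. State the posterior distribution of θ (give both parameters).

Posterior: Beta(23.6, 39.7)

The binomial likelihood is conjugate to the Beta prior: with 17 successes and 31 failures, the posterior is Beta(6.6+17, 8.7+31) = Beta(23.6, 39.7).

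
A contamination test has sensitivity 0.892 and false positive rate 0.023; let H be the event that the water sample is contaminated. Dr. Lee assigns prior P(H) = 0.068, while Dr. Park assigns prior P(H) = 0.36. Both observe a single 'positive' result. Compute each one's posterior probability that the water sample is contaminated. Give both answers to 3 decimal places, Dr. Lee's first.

Dr. Lee: 0.739; Dr. Park: 0.956

The likelihood ratio for a 'positive' result is 0.892/0.023 = 38.783.
Dr. Lee: prior odds 0.068/0.932 = 0.072961; posterior odds 2.8296; posterior probability 0.739.
Dr. Park: prior odds 0.36/0.64 = 0.56250; posterior odds 21.815; posterior probability 0.956.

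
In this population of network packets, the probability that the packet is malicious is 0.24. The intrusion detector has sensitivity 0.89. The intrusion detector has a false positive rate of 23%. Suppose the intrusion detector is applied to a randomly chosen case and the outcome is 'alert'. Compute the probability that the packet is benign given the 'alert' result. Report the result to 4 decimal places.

P(¬H | E) ≈ 0.4501

Let H be the event that the packet is malicious. P(H) = 0.24, so P(¬H) = 0.76. With E the 'alert' result, P(E|H) = 0.89 and P(E|¬H) = 0.23.
P(E) = 0.89·0.24 + 0.23·0.76 = 0.21360 + 0.17480 = 0.38840.
By Bayes' theorem, P(H|E) = 0.21360 / 0.38840 = 0.5499. Hence P(¬H|E) = 1 − 0.5499 = 0.4501.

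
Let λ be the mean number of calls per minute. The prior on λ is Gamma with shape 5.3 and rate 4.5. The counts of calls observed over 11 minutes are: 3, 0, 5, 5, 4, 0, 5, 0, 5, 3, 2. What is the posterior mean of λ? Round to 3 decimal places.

Posterior mean ≈ 2.406

Total count ∑xᵢ = 32 over n = 11 minutes.
Gamma is conjugate to the Poisson likelihood: posterior is Gamma(shape = 5.3+32 = 37.3, rate = 4.5+11 = 15.5).
E[λ | data] = 37.3/15.5 = 2.406.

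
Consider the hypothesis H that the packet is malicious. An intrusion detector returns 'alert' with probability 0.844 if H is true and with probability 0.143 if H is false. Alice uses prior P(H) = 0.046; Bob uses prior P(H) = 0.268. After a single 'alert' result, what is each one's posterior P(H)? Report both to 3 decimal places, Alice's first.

P('+'|H) = 0.844, P('+'|¬H) = 0.143.
Alice: numerator 0.844·0.046 = 0.038824; evidence = 0.038824+0.143·0.954 = 0.17525; posterior = 0.222.
Bob: numerator 0.844·0.268 = 0.22619; evidence = 0.22619+0.143·0.732 = 0.33087; posterior = 0.684.

Alice: 0.222; Bob: 0.684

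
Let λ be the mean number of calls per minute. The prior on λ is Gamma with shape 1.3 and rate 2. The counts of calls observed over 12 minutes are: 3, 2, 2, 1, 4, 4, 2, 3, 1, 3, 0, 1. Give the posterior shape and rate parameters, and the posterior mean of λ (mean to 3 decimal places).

Posterior: Gamma(shape=27.3, rate=14); mean ≈ 1.950

The Poisson likelihood adds the total count to the shape and the number of exposure periods to the rate. Here ∑xᵢ = 26 and n = 12, so shape 1.3→27.3 and rate 2→14.
E[λ | data] = 27.3/14 = 1.950.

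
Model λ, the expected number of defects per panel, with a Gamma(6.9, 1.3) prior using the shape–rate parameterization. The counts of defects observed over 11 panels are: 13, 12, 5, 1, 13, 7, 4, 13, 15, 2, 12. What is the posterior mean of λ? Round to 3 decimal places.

Total count ∑xᵢ = 97 over n = 11 panels.
Gamma is conjugate to the Poisson likelihood: posterior is Gamma(shape = 6.9+97 = 103.9, rate = 1.3+11 = 12.3).
Posterior mean = shape/rate = 103.9/12.3 = 8.447.

Posterior mean ≈ 8.447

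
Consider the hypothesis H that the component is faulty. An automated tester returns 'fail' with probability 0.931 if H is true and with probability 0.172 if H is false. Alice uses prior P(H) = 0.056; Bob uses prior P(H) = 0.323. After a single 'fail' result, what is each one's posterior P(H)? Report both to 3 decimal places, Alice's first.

P('+'|H) = 0.931, P('+'|¬H) = 0.172.
Alice: numerator 0.931·0.056 = 0.052136; evidence = 0.052136+0.172·0.944 = 0.21450; posterior = 0.243.
Bob: numerator 0.931·0.323 = 0.30071; evidence = 0.30071+0.172·0.677 = 0.41716; posterior = 0.721.

Alice: 0.243; Bob: 0.721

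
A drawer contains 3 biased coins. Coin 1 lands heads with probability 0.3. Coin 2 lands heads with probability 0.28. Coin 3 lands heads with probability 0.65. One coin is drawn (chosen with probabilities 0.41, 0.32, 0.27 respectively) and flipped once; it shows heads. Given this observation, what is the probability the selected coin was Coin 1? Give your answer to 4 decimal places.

P(heads|C1) = 0.3; P(heads|C2) = 0.28; P(heads|C3) = 0.65.
Prior × likelihood for each source: 0.41·0.3=0.1230, 0.32·0.28=0.08960, 0.27·0.65=0.1755. Summing gives P(heads) = 0.38810.
P(Coin 1 | heads) = 0.1230 / 0.38810 = 0.3169.

Posterior probability ≈ 0.3169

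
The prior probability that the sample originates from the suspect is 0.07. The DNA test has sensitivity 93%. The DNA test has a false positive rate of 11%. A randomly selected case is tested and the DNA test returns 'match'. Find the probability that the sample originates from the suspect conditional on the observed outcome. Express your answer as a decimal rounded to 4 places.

Write H for 'the sample originates from the suspect'. Prior odds H:¬H = 0.07/0.93 = 0.075269. For the 'match' outcome, the likelihood ratio is 0.93/0.11 = 8.4545.
Posterior odds = 0.075269 × 8.4545 = 0.63636, so P(H|E) = 0.63636/(1+0.63636) = 0.3889.

P(H | E) ≈ 0.3889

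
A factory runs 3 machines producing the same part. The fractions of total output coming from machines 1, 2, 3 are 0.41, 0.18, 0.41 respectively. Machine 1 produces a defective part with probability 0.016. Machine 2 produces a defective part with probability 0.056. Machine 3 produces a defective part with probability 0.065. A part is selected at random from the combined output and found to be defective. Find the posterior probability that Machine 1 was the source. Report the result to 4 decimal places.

Tabulate prior·likelihood by source: [1] prior 0.41, lik 0.016, product 0.006560; [2] prior 0.18, lik 0.056, product 0.01008; [3] prior 0.41, lik 0.065, product 0.02665.
Normalizing constant = 0.043290; the posterior for Machine 1 is its product over the sum, 0.006560/0.043290 = 0.1515.

Posterior probability ≈ 0.1515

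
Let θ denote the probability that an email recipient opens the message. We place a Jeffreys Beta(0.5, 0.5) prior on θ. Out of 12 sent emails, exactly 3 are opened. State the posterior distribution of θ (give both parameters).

Posterior: Beta(3.5, 9.5)

Observing 3 successes and 9 failures updates Beta(0.5, 0.5) by adding the success and failure counts to the two shape parameters: α = 0.5+3 = 3.5, β = 0.5+9 = 9.5.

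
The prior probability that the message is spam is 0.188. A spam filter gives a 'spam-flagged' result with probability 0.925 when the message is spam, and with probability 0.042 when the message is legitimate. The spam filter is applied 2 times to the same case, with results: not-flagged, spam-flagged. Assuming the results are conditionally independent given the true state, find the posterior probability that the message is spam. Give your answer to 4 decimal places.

With H the event that the message is spam, the joint likelihood of the observed sequence is P(data|H) = 0.075·0.925 = 0.069375 and P(data|¬H) = 0.958·0.042 = 0.040236.
Bayes: P(H|data) = 0.188·0.069375 / (0.188·0.069375 + 0.812·0.040236) = 0.013043/0.045714 = 0.2853.

Posterior P(H) ≈ 0.2853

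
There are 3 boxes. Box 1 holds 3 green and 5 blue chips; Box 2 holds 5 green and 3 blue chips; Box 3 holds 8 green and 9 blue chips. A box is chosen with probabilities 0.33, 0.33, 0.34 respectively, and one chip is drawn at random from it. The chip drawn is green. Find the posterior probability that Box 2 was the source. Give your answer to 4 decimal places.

Posterior probability ≈ 0.4209

P(green|Box 1) = 0.375; P(green|Box 2) = 0.625; P(green|Box 3) = 0.4706.
Prior × likelihood for each source: 0.33·0.375=0.1237, 0.33·0.625=0.2063, 0.34·0.4706=0.1600. Summing gives P(green) = 0.49000.
P(Box 2 | green) = 0.2063 / 0.49000 = 0.4209.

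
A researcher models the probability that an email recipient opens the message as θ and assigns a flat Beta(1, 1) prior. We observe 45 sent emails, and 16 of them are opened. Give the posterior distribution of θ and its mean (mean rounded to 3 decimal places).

Posterior: Beta(17, 30); mean ≈ 0.362

Observing 16 successes and 29 failures updates Beta(1, 1) by adding the success and failure counts to the two shape parameters: α = 1+16 = 17, β = 1+29 = 30.
Posterior mean = α/(α+β) = 17/47 = 0.362.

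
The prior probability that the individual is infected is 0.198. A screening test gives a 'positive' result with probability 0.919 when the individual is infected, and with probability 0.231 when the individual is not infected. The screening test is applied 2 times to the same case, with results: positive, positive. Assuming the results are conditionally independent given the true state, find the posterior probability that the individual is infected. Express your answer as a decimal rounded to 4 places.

Posterior P(H) ≈ 0.7962

Let H be the event that the individual is infected; start with P(H) = 0.198. P('positive'|H) = 0.919, P('positive'|¬H) = 0.231.
Update on result 1 ('positive'): P(H) ← 0.919·0.1980 / (0.919·0.1980 + 0.231·0.8020) = 0.18196/0.36722 = 0.4955.
Update on result 2 ('positive'): P(H) ← 0.919·0.4955 / (0.919·0.4955 + 0.231·0.5045) = 0.45537/0.57191 = 0.7962.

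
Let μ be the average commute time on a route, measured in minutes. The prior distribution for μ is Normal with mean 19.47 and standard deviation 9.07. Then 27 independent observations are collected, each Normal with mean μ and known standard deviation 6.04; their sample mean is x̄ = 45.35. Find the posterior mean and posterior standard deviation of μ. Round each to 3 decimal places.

Prior precision 1/τ₀² = 1/9.07² = 0.0121559; data precision n/σ² = 27/6.04² = 0.740099.
Posterior precision = 0.0121559 + 0.740099 = 0.752255, giving posterior SD = 1/√0.752255 = 1.153.
Posterior mean = (0.0121559·19.47 + 0.740099·45.35) / 0.752255 = 44.932.

Posterior mean ≈ 44.932; posterior SD ≈ 1.153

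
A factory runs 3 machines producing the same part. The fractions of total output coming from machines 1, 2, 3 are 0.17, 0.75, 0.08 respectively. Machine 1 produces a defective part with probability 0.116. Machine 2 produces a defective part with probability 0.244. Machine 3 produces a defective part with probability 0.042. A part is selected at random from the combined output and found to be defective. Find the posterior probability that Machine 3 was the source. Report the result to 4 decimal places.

Posterior probability ≈ 0.0163

P(defective|M1) = 0.116; P(defective|M2) = 0.244; P(defective|M3) = 0.042.
Prior × likelihood for each source: 0.17·0.116=0.01972, 0.75·0.244=0.1830, 0.08·0.042=0.003360. Summing gives P(defective) = 0.20608.
P(Machine 3 | defective) = 0.003360 / 0.20608 = 0.0163.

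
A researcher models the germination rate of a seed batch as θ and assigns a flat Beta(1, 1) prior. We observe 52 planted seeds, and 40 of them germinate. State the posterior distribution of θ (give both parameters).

Posterior: Beta(41, 13)

Observing 40 successes and 12 failures updates Beta(1, 1) by adding the success and failure counts to the two shape parameters: α = 1+40 = 41, β = 1+12 = 13.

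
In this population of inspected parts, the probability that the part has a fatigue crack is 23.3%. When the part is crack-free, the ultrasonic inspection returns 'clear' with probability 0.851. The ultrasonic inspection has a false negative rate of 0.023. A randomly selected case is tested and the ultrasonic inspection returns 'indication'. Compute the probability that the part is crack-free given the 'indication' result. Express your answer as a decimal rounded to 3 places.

Write H for 'the part has a fatigue crack'. Prior odds H:¬H = 0.233/0.767 = 0.30378. For the 'indication' outcome, the likelihood ratio is 0.977/0.149 = 6.5570.
Posterior odds = 0.30378 × 6.5570 = 1.9919, so P(H|E) = 1.9919/(1+1.9919) = 0.666. Then P(¬H|E) = 1 − 0.666 = 0.334.

P(¬H | E) ≈ 0.334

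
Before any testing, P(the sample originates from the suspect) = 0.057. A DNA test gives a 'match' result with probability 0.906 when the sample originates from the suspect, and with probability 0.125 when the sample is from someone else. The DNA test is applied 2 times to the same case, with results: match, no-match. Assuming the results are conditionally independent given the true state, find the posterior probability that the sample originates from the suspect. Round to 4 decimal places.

Posterior P(H) ≈ 0.0449

With H the event that the sample originates from the suspect, the joint likelihood of the observed sequence is P(data|H) = 0.906·0.094 = 0.085164 and P(data|¬H) = 0.125·0.875 = 0.10938.
Bayes: P(H|data) = 0.057·0.085164 / (0.057·0.085164 + 0.943·0.10938) = 0.0048543/0.10799 = 0.0449.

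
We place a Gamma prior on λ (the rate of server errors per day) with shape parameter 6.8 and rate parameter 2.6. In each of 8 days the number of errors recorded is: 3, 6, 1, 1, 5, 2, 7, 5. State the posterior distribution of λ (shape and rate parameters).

Posterior: Gamma(shape=36.8, rate=10.6)

The Poisson likelihood adds the total count to the shape and the number of exposure periods to the rate. Here ∑xᵢ = 30 and n = 8, so shape 6.8→36.8 and rate 2.6→10.6.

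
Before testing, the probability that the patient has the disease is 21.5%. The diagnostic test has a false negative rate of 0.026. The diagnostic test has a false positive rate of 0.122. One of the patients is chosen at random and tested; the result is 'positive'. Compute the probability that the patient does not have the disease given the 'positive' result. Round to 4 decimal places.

Let H be the event that the patient has the disease. P(H) = 0.215, so P(¬H) = 0.785. With E the 'positive' result, P(E|H) = 0.974 and P(E|¬H) = 0.122.
P(E) = 0.974·0.215 + 0.122·0.785 = 0.20941 + 0.095770 = 0.30518.
By Bayes' theorem, P(H|E) = 0.20941 / 0.30518 = 0.6862. Hence P(¬H|E) = 1 − 0.6862 = 0.3138.

P(¬H | E) ≈ 0.3138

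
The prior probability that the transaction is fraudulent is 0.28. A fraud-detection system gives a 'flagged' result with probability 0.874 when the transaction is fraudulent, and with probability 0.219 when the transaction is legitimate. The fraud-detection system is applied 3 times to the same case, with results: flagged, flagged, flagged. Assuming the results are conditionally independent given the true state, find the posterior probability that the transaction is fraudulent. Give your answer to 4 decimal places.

Posterior P(H) ≈ 0.9611

With H the event that the transaction is fraudulent, the joint likelihood of the observed sequence is P(data|H) = 0.874·0.874·0.874 = 0.66763 and P(data|¬H) = 0.219·0.219·0.219 = 0.010503.
Bayes: P(H|data) = 0.28·0.66763 / (0.28·0.66763 + 0.72·0.010503) = 0.18694/0.19450 = 0.9611.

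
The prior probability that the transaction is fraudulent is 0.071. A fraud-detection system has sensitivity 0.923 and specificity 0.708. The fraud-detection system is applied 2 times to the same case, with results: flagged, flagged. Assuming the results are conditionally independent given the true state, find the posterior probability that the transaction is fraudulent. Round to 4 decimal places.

Posterior P(H) ≈ 0.4330

With H the event that the transaction is fraudulent, the joint likelihood of the observed sequence is P(data|H) = 0.923·0.923 = 0.85193 and P(data|¬H) = 0.292·0.292 = 0.085264.
Bayes: P(H|data) = 0.071·0.85193 / (0.071·0.85193 + 0.929·0.085264) = 0.060487/0.13970 = 0.4330.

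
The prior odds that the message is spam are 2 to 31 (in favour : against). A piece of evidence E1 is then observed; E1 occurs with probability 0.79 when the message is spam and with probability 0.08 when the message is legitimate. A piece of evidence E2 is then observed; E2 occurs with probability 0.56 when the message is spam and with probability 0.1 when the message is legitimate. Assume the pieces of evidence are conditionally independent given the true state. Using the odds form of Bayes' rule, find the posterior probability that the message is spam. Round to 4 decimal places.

Posterior probability ≈ 0.7811

Prior odds = 2/31 = 0.064516. In log-odds, ln(0.064516) = -2.7408.
Add log likelihood ratios: ln(9.8750) + ln(5.6000) = 4.0128.
Posterior log-odds = 1.2719, so posterior odds = exp(1.2719) = 3.5677. Converting, P(H|E) = 3.5677/4.5677 = 0.7811.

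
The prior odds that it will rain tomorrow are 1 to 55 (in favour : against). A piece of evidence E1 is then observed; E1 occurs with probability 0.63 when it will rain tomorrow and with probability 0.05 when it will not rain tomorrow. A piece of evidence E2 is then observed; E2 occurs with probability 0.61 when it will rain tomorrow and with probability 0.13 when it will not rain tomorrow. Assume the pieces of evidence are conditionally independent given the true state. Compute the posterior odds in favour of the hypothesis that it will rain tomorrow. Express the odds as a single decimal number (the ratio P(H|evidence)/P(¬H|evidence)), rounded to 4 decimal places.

Prior odds = 1/55 = 0.018182. In log-odds, ln(0.018182) = -4.0073.
Add log likelihood ratios: ln(12.600) + ln(4.6923) = 4.0796.
Posterior log-odds = 0.072288, so posterior odds = exp(0.072288) = 1.0750.

Posterior odds ≈ 1.0750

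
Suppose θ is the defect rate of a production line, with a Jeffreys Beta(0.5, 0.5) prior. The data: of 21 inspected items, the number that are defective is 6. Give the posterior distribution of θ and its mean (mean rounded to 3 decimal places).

Observing 6 successes and 15 failures updates Beta(0.5, 0.5) by adding the success and failure counts to the two shape parameters: α = 0.5+6 = 6.5, β = 0.5+15 = 15.5.
E[θ | data] = 6.5/(6.5+15.5) = 0.295.

Posterior: Beta(6.5, 15.5); mean ≈ 0.295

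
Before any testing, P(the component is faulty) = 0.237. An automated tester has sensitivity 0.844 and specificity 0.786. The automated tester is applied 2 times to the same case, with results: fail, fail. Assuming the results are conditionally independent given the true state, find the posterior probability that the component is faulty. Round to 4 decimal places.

Posterior P(H) ≈ 0.8285

Let H be the event that the component is faulty; start with P(H) = 0.237. P('fail'|H) = 0.844, P('fail'|¬H) = 0.214.
Update on result 1 ('fail'): P(H) ← 0.844·0.2370 / (0.844·0.2370 + 0.214·0.7630) = 0.20003/0.36331 = 0.5506.
Update on result 2 ('fail'): P(H) ← 0.844·0.5506 / (0.844·0.5506 + 0.214·0.4494) = 0.46468/0.56086 = 0.8285.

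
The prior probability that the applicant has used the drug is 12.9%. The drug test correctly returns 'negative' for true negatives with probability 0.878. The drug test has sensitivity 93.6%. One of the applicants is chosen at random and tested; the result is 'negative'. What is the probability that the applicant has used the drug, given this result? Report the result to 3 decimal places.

Let H be the event that the applicant has used the drug. P(H) = 0.129, so P(¬H) = 0.871. With E the 'negative' result, P(E|H) = 0.064 and P(E|¬H) = 0.878.
P(E) = 0.064·0.129 + 0.878·0.871 = 0.0082560 + 0.76474 = 0.77299.
By Bayes' theorem, P(H|E) = 0.0082560 / 0.77299 = 0.011.

P(H | E) ≈ 0.011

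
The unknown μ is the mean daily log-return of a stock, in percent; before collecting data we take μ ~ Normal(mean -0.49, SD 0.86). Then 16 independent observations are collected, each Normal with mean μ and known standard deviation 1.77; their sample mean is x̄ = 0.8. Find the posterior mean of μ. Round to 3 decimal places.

With known σ, the Normal prior is conjugate. Weight on the data is w = (n/σ²)/(n/σ² + 1/τ₀²) = 5.10709/(5.10709+1.35208) = 0.79067.
Posterior mean = w·x̄ + (1−w)·μ₀ = 0.79067·0.8 + 0.20933·-0.49 = 0.530.

Posterior mean ≈ 0.530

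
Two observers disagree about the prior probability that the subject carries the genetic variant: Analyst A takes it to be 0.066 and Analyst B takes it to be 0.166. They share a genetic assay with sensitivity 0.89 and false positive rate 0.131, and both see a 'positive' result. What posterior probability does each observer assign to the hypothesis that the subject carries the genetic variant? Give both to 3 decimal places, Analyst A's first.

The likelihood ratio for a 'positive' result is 0.89/0.131 = 6.7939.
Analyst A: prior odds 0.066/0.934 = 0.070664; posterior odds 0.48008; posterior probability 0.324.
Analyst B: prior odds 0.166/0.834 = 0.19904; posterior odds 1.3523; posterior probability 0.575.

Analyst A: 0.324; Analyst B: 0.575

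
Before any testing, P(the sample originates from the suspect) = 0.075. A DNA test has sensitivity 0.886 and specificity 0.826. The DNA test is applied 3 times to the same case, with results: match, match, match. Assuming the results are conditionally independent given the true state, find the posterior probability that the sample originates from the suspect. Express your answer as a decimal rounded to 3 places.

Posterior P(H) ≈ 0.915

Let H be the event that the sample originates from the suspect; start with P(H) = 0.075. P('match'|H) = 0.886, P('match'|¬H) = 0.174.
Update on result 1 ('match'): P(H) ← 0.886·0.0750 / (0.886·0.0750 + 0.174·0.9250) = 0.066450/0.22740 = 0.2922.
Update on result 2 ('match'): P(H) ← 0.886·0.2922 / (0.886·0.2922 + 0.174·0.7078) = 0.25890/0.38206 = 0.6777.
Update on result 3 ('match'): P(H) ← 0.886·0.6777 / (0.886·0.6777 + 0.174·0.3223) = 0.60040/0.65649 = 0.9146.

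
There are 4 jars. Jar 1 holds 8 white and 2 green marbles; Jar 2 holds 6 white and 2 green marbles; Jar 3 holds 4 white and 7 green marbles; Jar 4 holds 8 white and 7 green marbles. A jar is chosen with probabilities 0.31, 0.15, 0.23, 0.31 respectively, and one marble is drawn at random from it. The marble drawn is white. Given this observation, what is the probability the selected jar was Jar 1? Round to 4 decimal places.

Posterior probability ≈ 0.4069

Tabulate prior·likelihood by source: [1] prior 0.31, lik 0.8, product 0.2480; [2] prior 0.15, lik 0.75, product 0.1125; [3] prior 0.23, lik 0.3636, product 0.08364; [4] prior 0.31, lik 0.5333, product 0.1653.
Normalizing constant = 0.60947; the posterior for Jar 1 is its product over the sum, 0.2480/0.60947 = 0.4069.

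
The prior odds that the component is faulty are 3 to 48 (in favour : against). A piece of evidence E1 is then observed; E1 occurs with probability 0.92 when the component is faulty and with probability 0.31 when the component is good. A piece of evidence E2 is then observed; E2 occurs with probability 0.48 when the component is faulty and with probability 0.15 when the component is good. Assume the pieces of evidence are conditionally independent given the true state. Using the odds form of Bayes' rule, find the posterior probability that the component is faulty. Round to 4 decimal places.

Prior odds = 3/48 = 0.062500. In log-odds, ln(0.062500) = -2.7726.
Add log likelihood ratios: ln(2.9677) + ln(3.2000) = 2.2510.
Posterior log-odds = -0.52164, so posterior odds = exp(-0.52164) = 0.59355. Converting, P(H|E) = 0.59355/1.5935 = 0.3725.

Posterior probability ≈ 0.3725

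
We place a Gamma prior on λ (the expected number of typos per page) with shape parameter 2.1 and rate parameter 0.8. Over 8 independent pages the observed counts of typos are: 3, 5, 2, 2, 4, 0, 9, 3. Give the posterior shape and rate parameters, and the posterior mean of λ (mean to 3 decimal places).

Posterior: Gamma(shape=30.1, rate=8.8); mean ≈ 3.420

Total count ∑xᵢ = 28 over n = 8 pages.
Gamma is conjugate to the Poisson likelihood: posterior is Gamma(shape = 2.1+28 = 30.1, rate = 0.8+8 = 8.8).
E[λ | data] = 30.1/8.8 = 3.420.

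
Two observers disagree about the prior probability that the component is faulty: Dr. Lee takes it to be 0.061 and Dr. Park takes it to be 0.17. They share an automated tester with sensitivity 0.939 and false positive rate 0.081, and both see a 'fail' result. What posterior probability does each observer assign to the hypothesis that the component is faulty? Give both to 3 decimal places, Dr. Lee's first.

P('+'|H) = 0.939, P('+'|¬H) = 0.081.
Dr. Lee: numerator 0.939·0.061 = 0.057279; evidence = 0.057279+0.081·0.939 = 0.13334; posterior = 0.430.
Dr. Park: numerator 0.939·0.17 = 0.15963; evidence = 0.15963+0.081·0.83 = 0.22686; posterior = 0.704.

Dr. Lee: 0.430; Dr. Park: 0.704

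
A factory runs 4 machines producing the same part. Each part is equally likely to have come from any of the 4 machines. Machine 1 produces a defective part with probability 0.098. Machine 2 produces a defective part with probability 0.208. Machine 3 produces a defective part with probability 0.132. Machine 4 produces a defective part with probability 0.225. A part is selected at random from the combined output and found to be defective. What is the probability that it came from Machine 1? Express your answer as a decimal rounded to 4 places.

Posterior probability ≈ 0.1478

P(defective|M1) = 0.098; P(defective|M2) = 0.208; P(defective|M3) = 0.132; P(defective|M4) = 0.225.
Prior × likelihood for each source: 0.25·0.098=0.02450, 0.25·0.208=0.05200, 0.25·0.132=0.03300, 0.25·0.225=0.05625. Summing gives P(defective) = 0.16575.
P(Machine 1 | defective) = 0.02450 / 0.16575 = 0.1478.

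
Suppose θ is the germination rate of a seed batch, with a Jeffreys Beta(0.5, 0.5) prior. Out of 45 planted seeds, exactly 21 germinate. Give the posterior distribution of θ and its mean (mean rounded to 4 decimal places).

Observing 21 successes and 24 failures updates Beta(0.5, 0.5) by adding the success and failure counts to the two shape parameters: α = 0.5+21 = 21.5, β = 0.5+24 = 24.5.
E[θ | data] = 21.5/(21.5+24.5) = 0.4674.

Posterior: Beta(21.5, 24.5); mean ≈ 0.4674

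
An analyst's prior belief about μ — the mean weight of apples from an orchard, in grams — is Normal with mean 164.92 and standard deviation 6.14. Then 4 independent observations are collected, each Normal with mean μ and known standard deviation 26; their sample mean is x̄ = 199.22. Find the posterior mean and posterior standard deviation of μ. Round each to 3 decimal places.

Posterior mean ≈ 171.176; posterior SD ≈ 5.552

Prior precision 1/τ₀² = 1/6.14² = 0.0265255; data precision n/σ² = 4/26² = 0.00591716.
Posterior precision = 0.0265255 + 0.00591716 = 0.0324426, giving posterior SD = 1/√0.0324426 = 5.552.
Posterior mean = (0.0265255·164.92 + 0.00591716·199.22) / 0.0324426 = 171.176.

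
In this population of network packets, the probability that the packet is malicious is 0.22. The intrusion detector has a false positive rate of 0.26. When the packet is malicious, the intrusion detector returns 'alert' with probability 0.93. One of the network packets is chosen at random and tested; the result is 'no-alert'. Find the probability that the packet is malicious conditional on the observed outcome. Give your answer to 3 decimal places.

P(H | E) ≈ 0.026

Let H be the event that the packet is malicious. P(H) = 0.22, so P(¬H) = 0.78. With E the 'no-alert' result, P(E|H) = 0.07 and P(E|¬H) = 0.74.
P(E) = 0.07·0.22 + 0.74·0.78 = 0.015400 + 0.57720 = 0.59260.
By Bayes' theorem, P(H|E) = 0.015400 / 0.59260 = 0.026.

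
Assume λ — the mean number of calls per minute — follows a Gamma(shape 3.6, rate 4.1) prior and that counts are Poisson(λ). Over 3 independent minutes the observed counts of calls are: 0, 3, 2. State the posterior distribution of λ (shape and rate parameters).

The Poisson likelihood adds the total count to the shape and the number of exposure periods to the rate. Here ∑xᵢ = 5 and n = 3, so shape 3.6→8.6 and rate 4.1→7.1.

Posterior: Gamma(shape=8.6, rate=7.1)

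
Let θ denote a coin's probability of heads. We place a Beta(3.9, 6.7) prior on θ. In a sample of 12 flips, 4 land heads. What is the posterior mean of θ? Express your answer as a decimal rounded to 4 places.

Posterior mean ≈ 0.3496

Observing 4 successes and 8 failures updates Beta(3.9, 6.7) by adding the success and failure counts to the two shape parameters: α = 3.9+4 = 7.9, β = 6.7+8 = 14.7.
E[θ | data] = 7.9/(7.9+14.7) = 0.3496.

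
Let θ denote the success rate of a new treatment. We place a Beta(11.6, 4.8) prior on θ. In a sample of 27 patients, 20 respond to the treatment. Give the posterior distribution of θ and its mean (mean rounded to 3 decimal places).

Posterior: Beta(31.6, 11.8); mean ≈ 0.728

The binomial likelihood is conjugate to the Beta prior: with 20 successes and 7 failures, the posterior is Beta(11.6+20, 4.8+7) = Beta(31.6, 11.8).
Posterior mean = α/(α+β) = 31.6/43.4 = 0.728.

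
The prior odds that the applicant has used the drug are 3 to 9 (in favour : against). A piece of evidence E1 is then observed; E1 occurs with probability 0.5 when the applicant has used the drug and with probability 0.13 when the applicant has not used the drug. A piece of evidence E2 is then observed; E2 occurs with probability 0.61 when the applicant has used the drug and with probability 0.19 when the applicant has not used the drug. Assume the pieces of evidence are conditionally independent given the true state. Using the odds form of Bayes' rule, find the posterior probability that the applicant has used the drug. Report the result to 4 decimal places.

Posterior probability ≈ 0.8045

Prior odds = 3/9 = 0.33333. In log-odds, ln(0.33333) = -1.0986.
Add log likelihood ratios: ln(3.8462) + ln(3.2105) = 2.5135.
Posterior log-odds = 1.4149, so posterior odds = exp(1.4149) = 4.1161. Converting, P(H|E) = 4.1161/5.1161 = 0.8045.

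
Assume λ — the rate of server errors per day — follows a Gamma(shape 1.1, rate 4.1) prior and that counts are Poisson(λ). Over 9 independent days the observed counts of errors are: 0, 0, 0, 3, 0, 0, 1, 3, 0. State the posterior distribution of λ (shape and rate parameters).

The Poisson likelihood adds the total count to the shape and the number of exposure periods to the rate. Here ∑xᵢ = 7 and n = 9, so shape 1.1→8.1 and rate 4.1→13.1.

Posterior: Gamma(shape=8.1, rate=13.1)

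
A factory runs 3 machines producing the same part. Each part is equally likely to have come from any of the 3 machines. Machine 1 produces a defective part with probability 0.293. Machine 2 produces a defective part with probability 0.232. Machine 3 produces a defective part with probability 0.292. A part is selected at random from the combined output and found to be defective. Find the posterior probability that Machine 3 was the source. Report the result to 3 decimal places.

Posterior probability ≈ 0.357

P(defective|M1) = 0.293; P(defective|M2) = 0.232; P(defective|M3) = 0.292.
Prior × likelihood for each source: 0.333333·0.293=0.09767, 0.333333·0.232=0.07733, 0.333333·0.292=0.09733. Summing gives P(defective) = 0.27233.
P(Machine 3 | defective) = 0.09733 / 0.27233 = 0.357.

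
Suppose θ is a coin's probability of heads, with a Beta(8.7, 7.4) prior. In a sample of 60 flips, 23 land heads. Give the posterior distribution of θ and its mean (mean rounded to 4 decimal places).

Posterior: Beta(31.7, 44.4); mean ≈ 0.4166

Observing 23 successes and 37 failures updates Beta(8.7, 7.4) by adding the success and failure counts to the two shape parameters: α = 8.7+23 = 31.7, β = 7.4+37 = 44.4.
E[θ | data] = 31.7/(31.7+44.4) = 0.4166.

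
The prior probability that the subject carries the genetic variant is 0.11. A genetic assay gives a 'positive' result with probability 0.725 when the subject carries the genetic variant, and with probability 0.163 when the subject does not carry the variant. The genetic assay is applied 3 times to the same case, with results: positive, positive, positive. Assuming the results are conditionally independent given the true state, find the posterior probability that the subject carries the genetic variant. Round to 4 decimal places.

Let H be the event that the subject carries the genetic variant; start with P(H) = 0.11. P('positive'|H) = 0.725, P('positive'|¬H) = 0.163.
Update on result 1 ('positive'): P(H) ← 0.725·0.1100 / (0.725·0.1100 + 0.163·0.8900) = 0.079750/0.22482 = 0.3547.
Update on result 2 ('positive'): P(H) ← 0.725·0.3547 / (0.725·0.3547 + 0.163·0.6453) = 0.25718/0.36236 = 0.7097.
Update on result 3 ('positive'): P(H) ← 0.725·0.7097 / (0.725·0.7097 + 0.163·0.2903) = 0.51456/0.56187 = 0.9158.

Posterior P(H) ≈ 0.9158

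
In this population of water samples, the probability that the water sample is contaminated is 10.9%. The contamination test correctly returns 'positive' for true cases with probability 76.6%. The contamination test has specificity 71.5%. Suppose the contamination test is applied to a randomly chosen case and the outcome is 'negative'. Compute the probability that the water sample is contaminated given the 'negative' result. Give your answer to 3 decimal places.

P(H | E) ≈ 0.038

Let H be the event that the water sample is contaminated. P(H) = 0.109, so P(¬H) = 0.891. With E the 'negative' result, P(E|H) = 0.234 and P(E|¬H) = 0.715.
P(E) = 0.234·0.109 + 0.715·0.891 = 0.025506 + 0.63706 = 0.66257.
By Bayes' theorem, P(H|E) = 0.025506 / 0.66257 = 0.038.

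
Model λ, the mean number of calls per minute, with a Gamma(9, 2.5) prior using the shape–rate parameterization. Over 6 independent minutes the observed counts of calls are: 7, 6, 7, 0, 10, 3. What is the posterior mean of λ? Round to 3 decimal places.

Posterior mean ≈ 4.941

The Poisson likelihood adds the total count to the shape and the number of exposure periods to the rate. Here ∑xᵢ = 33 and n = 6, so shape 9→42 and rate 2.5→8.5.
Posterior mean = shape/rate = 42/8.5 = 4.941.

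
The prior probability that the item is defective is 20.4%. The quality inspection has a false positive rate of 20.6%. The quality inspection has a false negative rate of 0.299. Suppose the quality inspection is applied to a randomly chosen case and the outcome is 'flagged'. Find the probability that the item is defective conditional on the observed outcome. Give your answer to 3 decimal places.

P(H | E) ≈ 0.466

Write H for 'the item is defective'. Prior odds H:¬H = 0.204/0.796 = 0.25628. For the 'flagged' outcome, the likelihood ratio is 0.701/0.206 = 3.4029.
Posterior odds = 0.25628 × 3.4029 = 0.87210, so P(H|E) = 0.87210/(1+0.87210) = 0.466.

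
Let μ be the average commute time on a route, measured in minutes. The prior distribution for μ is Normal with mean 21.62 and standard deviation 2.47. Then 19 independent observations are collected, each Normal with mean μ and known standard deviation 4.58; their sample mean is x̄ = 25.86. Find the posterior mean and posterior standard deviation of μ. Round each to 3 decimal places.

Prior precision 1/τ₀² = 1/2.47² = 0.163910; data precision n/σ² = 19/4.58² = 0.905780.
Posterior precision = 0.163910 + 0.905780 = 1.06969, giving posterior SD = 1/√1.06969 = 0.967.
Posterior mean = (0.163910·21.62 + 0.905780·25.86) / 1.06969 = 25.210.

Posterior mean ≈ 25.210; posterior SD ≈ 0.967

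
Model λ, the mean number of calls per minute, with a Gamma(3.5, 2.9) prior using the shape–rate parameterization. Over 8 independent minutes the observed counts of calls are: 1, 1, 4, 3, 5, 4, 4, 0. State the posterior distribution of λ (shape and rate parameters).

The Poisson likelihood adds the total count to the shape and the number of exposure periods to the rate. Here ∑xᵢ = 22 and n = 8, so shape 3.5→25.5 and rate 2.9→10.9.

Posterior: Gamma(shape=25.5, rate=10.9)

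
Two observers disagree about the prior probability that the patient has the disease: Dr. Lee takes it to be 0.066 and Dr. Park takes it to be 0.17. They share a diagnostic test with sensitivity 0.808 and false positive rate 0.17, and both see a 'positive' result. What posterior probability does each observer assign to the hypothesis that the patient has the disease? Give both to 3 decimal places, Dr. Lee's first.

Dr. Lee: 0.251; Dr. Park: 0.493

P('+'|H) = 0.808, P('+'|¬H) = 0.17.
Dr. Lee: numerator 0.808·0.066 = 0.053328; evidence = 0.053328+0.17·0.934 = 0.21211; posterior = 0.251.
Dr. Park: numerator 0.808·0.17 = 0.13736; evidence = 0.13736+0.17·0.83 = 0.27846; posterior = 0.493.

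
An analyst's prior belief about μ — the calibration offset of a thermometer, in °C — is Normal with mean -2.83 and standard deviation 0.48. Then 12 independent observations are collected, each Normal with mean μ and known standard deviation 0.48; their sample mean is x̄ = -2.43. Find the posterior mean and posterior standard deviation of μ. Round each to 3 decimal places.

With known σ, the Normal prior is conjugate. Weight on the data is w = (n/σ²)/(n/σ² + 1/τ₀²) = 52.0833/(52.0833+4.34028) = 0.92308.
Posterior mean = w·x̄ + (1−w)·μ₀ = 0.92308·-2.43 + 0.076923·-2.83 = -2.461. Posterior variance = 1/(52.0833+4.34028) = 0.0177231, so SD = 0.133.

Posterior mean ≈ -2.461; posterior SD ≈ 0.133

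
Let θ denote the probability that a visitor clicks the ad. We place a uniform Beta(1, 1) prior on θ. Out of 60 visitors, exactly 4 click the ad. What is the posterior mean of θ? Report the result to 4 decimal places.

Observing 4 successes and 56 failures updates Beta(1, 1) by adding the success and failure counts to the two shape parameters: α = 1+4 = 5, β = 1+56 = 57.
E[θ | data] = 5/(5+57) = 0.0806.

Posterior mean ≈ 0.0806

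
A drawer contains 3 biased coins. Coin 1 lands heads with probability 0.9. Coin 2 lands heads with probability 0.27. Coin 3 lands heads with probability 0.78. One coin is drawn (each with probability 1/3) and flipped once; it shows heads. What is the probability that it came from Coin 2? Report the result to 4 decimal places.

Posterior probability ≈ 0.1385

P(heads|C1) = 0.9; P(heads|C2) = 0.27; P(heads|C3) = 0.78.
Prior × likelihood for each source: 0.333333·0.9=0.3000, 0.333333·0.27=0.09000, 0.333333·0.78=0.2600. Summing gives P(heads) = 0.65000.
P(Coin 2 | heads) = 0.09000 / 0.65000 = 0.1385.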